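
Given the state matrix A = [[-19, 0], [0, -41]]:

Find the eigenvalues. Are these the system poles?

For diagonal matrix, eigenvalues are diagonal entries: λ₁ = -19, λ₂ = -41. Eigenvalues of A = system poles.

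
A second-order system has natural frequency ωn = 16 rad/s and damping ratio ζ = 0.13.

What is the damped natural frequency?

ωd = ωn√(1 - ζ²) = 16√(1 - 0.13²) = 15.86 rad/s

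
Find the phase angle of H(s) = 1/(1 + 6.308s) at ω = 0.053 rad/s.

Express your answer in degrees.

Phase = -arctan(ωτ) = -arctan(0.053 × 6.308) = -18.5°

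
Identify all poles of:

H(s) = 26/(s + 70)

Pole is where denominator = 0: s + 70 = 0, so s = -70.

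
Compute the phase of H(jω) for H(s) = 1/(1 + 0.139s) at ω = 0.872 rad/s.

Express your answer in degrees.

Phase = -arctan(ωτ) = -arctan(0.872 × 0.139) = -6.9°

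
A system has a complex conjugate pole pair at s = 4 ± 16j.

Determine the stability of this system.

Real part of poles is 4 (> 0, right half-plane). Unstable.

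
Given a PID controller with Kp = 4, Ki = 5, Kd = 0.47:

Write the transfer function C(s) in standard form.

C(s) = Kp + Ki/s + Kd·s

Substituting values: C(s) = 4 + 5/s + 0.47s = (0.47s² + 4s + 5)/s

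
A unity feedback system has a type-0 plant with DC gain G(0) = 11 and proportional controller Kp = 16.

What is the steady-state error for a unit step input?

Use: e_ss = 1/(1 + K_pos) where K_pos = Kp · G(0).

K_pos = Kp · G(0) = 16 × 11 = 176. e_ss = 1/(1 + 176) = 0.0056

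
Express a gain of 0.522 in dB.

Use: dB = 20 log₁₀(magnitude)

dB = 20 log₁₀(0.522) = -5.6 dB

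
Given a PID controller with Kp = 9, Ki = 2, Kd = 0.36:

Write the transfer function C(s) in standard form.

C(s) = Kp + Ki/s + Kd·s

Substituting values: C(s) = 9 + 2/s + 0.36s = (0.36s² + 9s + 2)/s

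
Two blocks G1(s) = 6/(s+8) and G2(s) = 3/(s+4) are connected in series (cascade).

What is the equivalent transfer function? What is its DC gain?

Series: multiply transfer functions. G_eq = 6/(s+8) × 3/(s+4) = 18/((s+8)(s+4)). DC gain = 18/(8×4) = 0.5625.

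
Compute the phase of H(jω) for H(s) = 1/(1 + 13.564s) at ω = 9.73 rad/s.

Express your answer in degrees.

Phase = -arctan(ωτ) = -arctan(9.73 × 13.564) = -89.6°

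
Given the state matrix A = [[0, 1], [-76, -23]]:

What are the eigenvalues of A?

det(A - λI) = λ² - (-23)λ + 76 = (λ - (-4))(λ - (-19)). Eigenvalues: -4, -19.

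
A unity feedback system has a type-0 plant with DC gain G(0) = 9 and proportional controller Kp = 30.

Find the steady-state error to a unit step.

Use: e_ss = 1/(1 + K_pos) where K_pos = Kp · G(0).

K_pos = Kp · G(0) = 30 × 9 = 270. e_ss = 1/(1 + 270) = 0.0037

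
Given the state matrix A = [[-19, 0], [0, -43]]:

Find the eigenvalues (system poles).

For diagonal matrix, eigenvalues are diagonal entries: λ₁ = -19, λ₂ = -43.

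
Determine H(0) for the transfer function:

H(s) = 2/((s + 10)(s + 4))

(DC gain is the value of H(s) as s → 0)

DC gain = H(0) = 2/(10 × 4) = 2/40 = 0.05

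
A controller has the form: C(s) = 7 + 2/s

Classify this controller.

This is a Proportional-Integral (PI) controller.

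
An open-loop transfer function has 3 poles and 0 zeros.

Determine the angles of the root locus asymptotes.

n - m = 3 - 0 = 3. Angles: θk = (2k + 1)·180°/3 = 60°, 180°, 300°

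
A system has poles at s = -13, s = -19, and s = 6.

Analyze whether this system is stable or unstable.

Pole(s) at s = 6 are not in the left half-plane. System is unstable.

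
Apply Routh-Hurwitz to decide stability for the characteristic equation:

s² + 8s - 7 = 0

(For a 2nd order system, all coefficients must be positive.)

Coefficients: 1, 8, -7. c=-7 not positive, so system is unstable.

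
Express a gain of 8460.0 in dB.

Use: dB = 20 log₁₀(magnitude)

dB = 20 log₁₀(8460.0) = 78.5 dB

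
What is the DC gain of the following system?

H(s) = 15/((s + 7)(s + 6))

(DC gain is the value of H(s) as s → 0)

DC gain = H(0) = 15/(7 × 6) = 15/42 = 0.3571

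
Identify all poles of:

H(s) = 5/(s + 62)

Pole is where denominator = 0: s + 62 = 0, so s = -62.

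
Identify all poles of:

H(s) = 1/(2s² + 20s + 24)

Discriminant = 20² - 4×2×24 = 400 - 192 = 208 > 0, so two distinct real poles. Using quadratic formula: s = (-20 ± √208)/(2×2) = (-20 ± √208)/4, with √208 ≈ 14.4222. s₁ ≈ -1.3944, s₂ ≈ -8.6056. Poles: s₁ = -1.3944, s₂ = -8.6056.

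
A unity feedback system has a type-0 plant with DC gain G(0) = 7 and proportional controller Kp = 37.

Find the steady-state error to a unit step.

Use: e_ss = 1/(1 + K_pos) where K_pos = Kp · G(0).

K_pos = Kp · G(0) = 37 × 7 = 259. e_ss = 1/(1 + 259) = 0.0038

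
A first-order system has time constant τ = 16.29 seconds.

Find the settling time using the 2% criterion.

For first-order system, 2% settling time ≈ 4τ = 4 × 16.29 = 65.16 s.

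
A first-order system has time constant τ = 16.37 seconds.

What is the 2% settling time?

For first-order system, 2% settling time ≈ 4τ = 4 × 16.37 = 65.48 s.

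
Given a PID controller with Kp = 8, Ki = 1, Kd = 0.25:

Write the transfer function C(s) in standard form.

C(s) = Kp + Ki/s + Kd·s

Substituting values: C(s) = 8 + 1/s + 0.25s = (0.25s² + 8s + 1)/s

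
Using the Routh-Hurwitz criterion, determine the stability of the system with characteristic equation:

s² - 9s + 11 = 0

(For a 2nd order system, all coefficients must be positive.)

Coefficients: 1, -9, 11. b=-9 not positive, so system is unstable.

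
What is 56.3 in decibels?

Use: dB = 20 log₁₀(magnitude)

dB = 20 log₁₀(56.3) = 35.0 dB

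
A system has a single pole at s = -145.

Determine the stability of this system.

Pole at s = -145 is in the left half-plane. Stable.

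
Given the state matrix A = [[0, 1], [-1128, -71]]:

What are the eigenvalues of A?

det(A - λI) = λ² - (-71)λ + 1128 = (λ - (-47))(λ - (-24)). Eigenvalues: -47, -24.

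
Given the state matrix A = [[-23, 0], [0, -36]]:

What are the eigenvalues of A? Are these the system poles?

For diagonal matrix, eigenvalues are diagonal entries: λ₁ = -23, λ₂ = -36. Eigenvalues of A = system poles.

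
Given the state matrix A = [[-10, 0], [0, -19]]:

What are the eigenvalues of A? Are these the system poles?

For diagonal matrix, eigenvalues are diagonal entries: λ₁ = -10, λ₂ = -19. Eigenvalues of A = system poles.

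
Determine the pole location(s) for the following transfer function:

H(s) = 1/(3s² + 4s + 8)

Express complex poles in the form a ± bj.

Discriminant = 4² - 4×3×8 = 16 - 96 = -80 < 0, so the poles are a complex conjugate pair s = (-4 ± j√80)/(2×3). Real part = -4/(2×3) = -4/6 ≈ -0.6667; imaginary part = ±√80/(2×3) ≈ 1.4907. Poles: s = -0.6667 ± 1.4907j.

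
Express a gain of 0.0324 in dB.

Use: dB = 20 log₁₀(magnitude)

dB = 20 log₁₀(0.0324) = -29.8 dB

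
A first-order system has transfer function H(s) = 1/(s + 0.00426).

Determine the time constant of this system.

For H(s) = 1/(s + 1/τ), the pole is at -1/τ = -0.00426, so τ = 1/0.00426 = 234.7 s.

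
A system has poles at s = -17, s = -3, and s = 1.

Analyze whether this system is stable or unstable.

Pole(s) at s = 1 are not in the left half-plane. System is unstable.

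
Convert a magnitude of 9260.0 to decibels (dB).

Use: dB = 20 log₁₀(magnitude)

dB = 20 log₁₀(9260.0) = 79.3 dB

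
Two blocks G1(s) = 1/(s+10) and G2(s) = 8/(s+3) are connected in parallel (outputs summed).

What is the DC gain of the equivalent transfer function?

Parallel: G_eq = G1 + G2. DC gain = G1(0) + G2(0) = 1/10 + 8/3 = 0.1 + 2.6667 = 2.7667.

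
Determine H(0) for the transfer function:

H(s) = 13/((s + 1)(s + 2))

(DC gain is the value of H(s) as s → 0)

DC gain = H(0) = 13/(1 × 2) = 13/2 = 6.5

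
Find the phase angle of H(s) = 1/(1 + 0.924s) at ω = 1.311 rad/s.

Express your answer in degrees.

Phase = -arctan(ωτ) = -arctan(1.311 × 0.924) = -50.5°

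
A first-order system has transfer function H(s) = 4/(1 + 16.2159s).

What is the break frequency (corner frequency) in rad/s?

Corner frequency = 1/τ = 1/16.2159 = 0.062 rad/s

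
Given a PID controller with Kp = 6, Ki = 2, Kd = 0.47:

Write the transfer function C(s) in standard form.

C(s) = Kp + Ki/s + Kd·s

Substituting values: C(s) = 6 + 2/s + 0.47s = (0.47s² + 6s + 2)/s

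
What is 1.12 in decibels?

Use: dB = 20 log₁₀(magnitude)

dB = 20 log₁₀(1.12) = 1.0 dB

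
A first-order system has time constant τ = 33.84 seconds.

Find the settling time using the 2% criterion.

For first-order system, 2% settling time ≈ 4τ = 4 × 33.84 = 135.36 s.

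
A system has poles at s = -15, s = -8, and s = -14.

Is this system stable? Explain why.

All poles are in the left half-plane. System is stable.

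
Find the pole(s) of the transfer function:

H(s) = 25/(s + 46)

Pole is where denominator = 0: s + 46 = 0, so s = -46.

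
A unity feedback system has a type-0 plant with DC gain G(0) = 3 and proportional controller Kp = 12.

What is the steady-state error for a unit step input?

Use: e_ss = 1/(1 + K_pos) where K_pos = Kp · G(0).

K_pos = Kp · G(0) = 12 × 3 = 36. e_ss = 1/(1 + 36) = 0.0270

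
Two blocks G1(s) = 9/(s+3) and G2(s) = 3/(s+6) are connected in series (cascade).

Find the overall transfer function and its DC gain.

Series: multiply transfer functions. G_eq = 9/(s+3) × 3/(s+6) = 27/((s+3)(s+6)). DC gain = 27/(3×6) = 1.5.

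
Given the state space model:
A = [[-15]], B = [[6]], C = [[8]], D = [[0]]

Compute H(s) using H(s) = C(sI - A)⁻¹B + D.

(sI - A)⁻¹ = 1/(s + 15). H(s) = 8 × 6/(s + 15) + 0 = 48/(s + 15).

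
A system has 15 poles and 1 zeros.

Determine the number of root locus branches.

Root locus has n branches where n = number of poles = 15.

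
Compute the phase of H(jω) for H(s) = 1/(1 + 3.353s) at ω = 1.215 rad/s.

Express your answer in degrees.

Phase = -arctan(ωτ) = -arctan(1.215 × 3.353) = -76.2°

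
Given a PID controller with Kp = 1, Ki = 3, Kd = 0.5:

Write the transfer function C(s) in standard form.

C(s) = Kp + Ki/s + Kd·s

Substituting values: C(s) = 1 + 3/s + 0.5s = (0.5s² + s + 3)/s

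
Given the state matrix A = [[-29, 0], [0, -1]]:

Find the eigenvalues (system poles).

For diagonal matrix, eigenvalues are diagonal entries: λ₁ = -29, λ₂ = -1.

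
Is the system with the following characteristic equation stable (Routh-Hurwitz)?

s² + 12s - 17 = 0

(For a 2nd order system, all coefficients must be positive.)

Coefficients: 1, 12, -17. c=-17 not positive, so system is unstable.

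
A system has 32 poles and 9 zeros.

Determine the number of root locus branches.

Root locus has n branches where n = number of poles = 32.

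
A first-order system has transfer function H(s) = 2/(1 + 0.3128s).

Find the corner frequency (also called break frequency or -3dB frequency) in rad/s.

Corner frequency = 1/τ = 1/0.3128 = 3.197 rad/s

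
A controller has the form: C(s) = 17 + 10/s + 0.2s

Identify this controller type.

This is a Proportional-Integral-Derivative (PID) controller.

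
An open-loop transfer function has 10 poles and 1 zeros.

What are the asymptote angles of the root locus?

n - m = 10 - 1 = 9. Angles: θk = (2k + 1)·180°/9 = 20°, 60°, 100°, 140°, 180°, 220°, 260°, 300°, 340°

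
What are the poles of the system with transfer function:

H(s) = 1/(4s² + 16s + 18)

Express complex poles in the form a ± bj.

Discriminant = 16² - 4×4×18 = 256 - 288 = -32 < 0, so the poles are a complex conjugate pair s = (-16 ± j√32)/(2×4). Real part = -16/(2×4) = -16/8 = -2; imaginary part = ±√32/(2×4) ≈ 0.7071. Poles: s = -2 ± 0.7071j.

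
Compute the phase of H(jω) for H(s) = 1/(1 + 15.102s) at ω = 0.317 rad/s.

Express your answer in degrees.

Phase = -arctan(ωτ) = -arctan(0.317 × 15.102) = -78.2°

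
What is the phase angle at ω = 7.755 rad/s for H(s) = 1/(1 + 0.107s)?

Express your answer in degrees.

Phase = -arctan(ωτ) = -arctan(7.755 × 0.107) = -39.7°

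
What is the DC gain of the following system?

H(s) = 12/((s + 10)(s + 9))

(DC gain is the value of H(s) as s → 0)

DC gain = H(0) = 12/(10 × 9) = 12/90 = 0.1333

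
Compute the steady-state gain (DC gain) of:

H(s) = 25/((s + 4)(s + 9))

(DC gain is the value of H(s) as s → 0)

DC gain = H(0) = 25/(4 × 9) = 25/36 = 0.6944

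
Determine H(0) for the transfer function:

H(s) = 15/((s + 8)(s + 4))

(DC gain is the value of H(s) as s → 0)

DC gain = H(0) = 15/(8 × 4) = 15/32 = 0.46875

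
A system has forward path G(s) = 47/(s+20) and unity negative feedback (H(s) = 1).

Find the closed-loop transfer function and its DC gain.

T(s) = G/(1+GH) = [47/(s+20)] / [1 + 47/(s+20)] = 47/(s+20+47) = 47/(s+67). DC gain = 47/67 = 0.7015.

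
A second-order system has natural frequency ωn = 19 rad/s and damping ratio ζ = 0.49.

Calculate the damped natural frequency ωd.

ωd = ωn√(1 - ζ²) = 19√(1 - 0.49²) = 16.56 rad/s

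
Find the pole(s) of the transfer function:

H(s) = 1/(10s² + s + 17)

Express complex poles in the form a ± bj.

Discriminant = 1² - 4×10×17 = 1 - 680 = -679 < 0, so the poles are a complex conjugate pair s = (-1 ± j√679)/(2×10). Real part = -1/(2×10) = -1/20 = -0.05; imaginary part = ±√679/(2×10) ≈ 1.3029. Poles: s = -0.05 ± 1.3029j.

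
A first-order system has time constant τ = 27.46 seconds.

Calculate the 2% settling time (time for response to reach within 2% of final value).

For first-order system, 2% settling time ≈ 4τ = 4 × 27.46 = 109.84 s.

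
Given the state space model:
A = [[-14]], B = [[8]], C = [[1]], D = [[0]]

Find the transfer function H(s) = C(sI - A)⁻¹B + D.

(sI - A)⁻¹ = 1/(s + 14). H(s) = 1 × 8/(s + 14) + 0 = 8/(s + 14).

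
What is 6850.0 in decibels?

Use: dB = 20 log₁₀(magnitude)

dB = 20 log₁₀(6850.0) = 76.7 dB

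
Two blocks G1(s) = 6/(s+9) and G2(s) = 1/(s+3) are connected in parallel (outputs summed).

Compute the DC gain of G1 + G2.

Parallel: G_eq = G1 + G2. DC gain = G1(0) + G2(0) = 6/9 + 1/3 = 0.6667 + 0.3333 = 1.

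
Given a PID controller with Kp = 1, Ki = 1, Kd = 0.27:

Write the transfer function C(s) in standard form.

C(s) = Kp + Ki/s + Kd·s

Substituting values: C(s) = 1 + 1/s + 0.27s = (0.27s² + s + 1)/s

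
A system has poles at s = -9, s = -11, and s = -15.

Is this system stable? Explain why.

All poles are in the left half-plane. System is stable.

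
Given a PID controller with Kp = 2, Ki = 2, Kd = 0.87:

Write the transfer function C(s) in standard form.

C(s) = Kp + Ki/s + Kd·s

Substituting values: C(s) = 2 + 2/s + 0.87s = (0.87s² + 2s + 2)/s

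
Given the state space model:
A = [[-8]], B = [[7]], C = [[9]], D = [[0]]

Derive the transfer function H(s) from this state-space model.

(sI - A)⁻¹ = 1/(s + 8). H(s) = 9 × 7/(s + 8) + 0 = 63/(s + 8).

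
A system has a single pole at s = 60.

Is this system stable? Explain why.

Pole at s = 60 is in the right half-plane. Unstable.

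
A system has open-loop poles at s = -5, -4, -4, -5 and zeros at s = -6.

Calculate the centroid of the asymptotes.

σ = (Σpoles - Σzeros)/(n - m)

σ = (Σpoles - Σzeros)/(n - m) = (-18 - (-6))/(4 - 1) = -12/3 = -4.0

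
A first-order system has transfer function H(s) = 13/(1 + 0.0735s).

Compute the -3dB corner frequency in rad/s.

Corner frequency = 1/τ = 1/0.0735 = 13.605 rad/s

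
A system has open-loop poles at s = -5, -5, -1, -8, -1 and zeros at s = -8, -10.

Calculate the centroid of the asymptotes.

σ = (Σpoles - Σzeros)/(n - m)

σ = (Σpoles - Σzeros)/(n - m) = (-20 - (-18))/(5 - 2) = -2/3 = -0.67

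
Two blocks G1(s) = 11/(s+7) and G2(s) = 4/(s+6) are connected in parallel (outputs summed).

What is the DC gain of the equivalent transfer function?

Parallel: G_eq = G1 + G2. DC gain = G1(0) + G2(0) = 11/7 + 4/6 = 1.5714 + 0.6667 = 2.2381.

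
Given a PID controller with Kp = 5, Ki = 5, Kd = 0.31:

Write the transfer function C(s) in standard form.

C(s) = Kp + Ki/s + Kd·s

Substituting values: C(s) = 5 + 5/s + 0.31s = (0.31s² + 5s + 5)/s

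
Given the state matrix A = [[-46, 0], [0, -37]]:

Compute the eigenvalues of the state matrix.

For diagonal matrix, eigenvalues are diagonal entries: λ₁ = -46, λ₂ = -37.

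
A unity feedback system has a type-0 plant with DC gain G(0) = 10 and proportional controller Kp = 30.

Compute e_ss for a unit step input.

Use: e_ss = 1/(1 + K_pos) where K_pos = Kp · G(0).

K_pos = Kp · G(0) = 30 × 10 = 300. e_ss = 1/(1 + 300) = 0.0033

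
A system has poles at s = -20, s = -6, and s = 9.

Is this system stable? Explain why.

Pole(s) at s = 9 are not in the left half-plane. System is unstable.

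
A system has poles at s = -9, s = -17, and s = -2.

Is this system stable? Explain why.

All poles are in the left half-plane. System is stable.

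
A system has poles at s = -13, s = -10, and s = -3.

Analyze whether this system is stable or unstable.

All poles are in the left half-plane. System is stable.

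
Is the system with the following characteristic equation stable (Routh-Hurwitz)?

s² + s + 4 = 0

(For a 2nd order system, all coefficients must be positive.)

Coefficients: 1, 1, 4. All positive, so system is stable.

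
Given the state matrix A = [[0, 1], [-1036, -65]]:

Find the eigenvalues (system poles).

det(A - λI) = λ² - (-65)λ + 1036 = (λ - (-37))(λ - (-28)). Eigenvalues: -37, -28.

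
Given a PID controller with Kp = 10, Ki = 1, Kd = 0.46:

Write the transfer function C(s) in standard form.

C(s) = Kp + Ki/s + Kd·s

Substituting values: C(s) = 10 + 1/s + 0.46s = (0.46s² + 10s + 1)/s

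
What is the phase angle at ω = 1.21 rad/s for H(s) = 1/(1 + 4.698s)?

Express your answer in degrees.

Phase = -arctan(ωτ) = -arctan(1.21 × 4.698) = -80.0°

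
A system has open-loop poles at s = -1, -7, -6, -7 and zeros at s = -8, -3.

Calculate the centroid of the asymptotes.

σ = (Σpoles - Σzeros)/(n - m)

σ = (Σpoles - Σzeros)/(n - m) = (-21 - (-11))/(4 - 2) = -10/2 = -5.0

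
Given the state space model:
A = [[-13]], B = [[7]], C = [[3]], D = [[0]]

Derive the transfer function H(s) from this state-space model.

(sI - A)⁻¹ = 1/(s + 13). H(s) = 3 × 7/(s + 13) + 0 = 21/(s + 13).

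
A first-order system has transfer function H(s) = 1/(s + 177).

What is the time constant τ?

For H(s) = 1/(s + 1/τ), the pole is at -1/τ = -177, so τ = 1/177 = 0.0056 s.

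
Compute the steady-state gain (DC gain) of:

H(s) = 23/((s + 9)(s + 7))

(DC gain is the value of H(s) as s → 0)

DC gain = H(0) = 23/(9 × 7) = 23/63 = 0.3651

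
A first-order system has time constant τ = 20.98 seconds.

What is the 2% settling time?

For first-order system, 2% settling time ≈ 4τ = 4 × 20.98 = 83.92 s.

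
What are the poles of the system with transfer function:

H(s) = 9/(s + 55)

Pole is where denominator = 0: s + 55 = 0, so s = -55.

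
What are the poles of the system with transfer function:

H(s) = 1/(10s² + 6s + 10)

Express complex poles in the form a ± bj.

Discriminant = 6² - 4×10×10 = 36 - 400 = -364 < 0, so the poles are a complex conjugate pair s = (-6 ± j√364)/(2×10). Real part = -6/(2×10) = -6/20 = -0.3; imaginary part = ±√364/(2×10) ≈ 0.9539. Poles: s = -0.3 ± 0.9539j.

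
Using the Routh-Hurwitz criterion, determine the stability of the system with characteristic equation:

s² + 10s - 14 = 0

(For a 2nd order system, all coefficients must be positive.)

Coefficients: 1, 10, -14. c=-14 not positive, so system is unstable.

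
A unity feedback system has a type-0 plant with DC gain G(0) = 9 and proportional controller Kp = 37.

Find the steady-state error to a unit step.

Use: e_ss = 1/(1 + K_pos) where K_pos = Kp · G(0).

K_pos = Kp · G(0) = 37 × 9 = 333. e_ss = 1/(1 + 333) = 0.0030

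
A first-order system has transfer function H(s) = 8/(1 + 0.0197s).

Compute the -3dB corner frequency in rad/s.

Corner frequency = 1/τ = 1/0.0197 = 50.761 rad/s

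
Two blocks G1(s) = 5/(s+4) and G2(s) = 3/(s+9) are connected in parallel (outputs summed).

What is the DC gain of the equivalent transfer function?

Parallel: G_eq = G1 + G2. DC gain = G1(0) + G2(0) = 5/4 + 3/9 = 1.25 + 0.3333 = 1.5833.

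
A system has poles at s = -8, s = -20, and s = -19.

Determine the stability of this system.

All poles are in the left half-plane. System is stable.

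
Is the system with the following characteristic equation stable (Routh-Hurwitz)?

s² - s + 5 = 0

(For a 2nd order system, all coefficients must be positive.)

Coefficients: 1, -1, 5. b=-1 not positive, so system is unstable.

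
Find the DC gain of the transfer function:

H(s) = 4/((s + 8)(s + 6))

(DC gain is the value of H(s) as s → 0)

DC gain = H(0) = 4/(8 × 6) = 4/48 = 0.0833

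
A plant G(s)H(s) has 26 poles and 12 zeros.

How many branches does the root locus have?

Root locus has n branches where n = number of poles = 26.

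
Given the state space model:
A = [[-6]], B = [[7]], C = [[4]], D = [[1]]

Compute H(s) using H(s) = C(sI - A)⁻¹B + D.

(sI - A)⁻¹ = 1/(s + 6). H(s) = 4×7/(s + 6) + 1 = (s + 34)/(s + 6).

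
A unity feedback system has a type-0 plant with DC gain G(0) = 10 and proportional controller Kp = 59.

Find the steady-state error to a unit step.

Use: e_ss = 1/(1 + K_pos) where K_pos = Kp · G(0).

K_pos = Kp · G(0) = 59 × 10 = 590. e_ss = 1/(1 + 590) = 0.0017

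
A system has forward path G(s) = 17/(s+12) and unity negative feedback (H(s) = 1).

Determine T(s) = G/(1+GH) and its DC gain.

T(s) = G/(1+GH) = [17/(s+12)] / [1 + 17/(s+12)] = 17/(s+12+17) = 17/(s+29). DC gain = 17/29 = 0.5862.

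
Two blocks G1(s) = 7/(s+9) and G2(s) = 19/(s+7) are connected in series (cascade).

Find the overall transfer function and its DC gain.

Series: multiply transfer functions. G_eq = 7/(s+9) × 19/(s+7) = 133/((s+9)(s+7)). DC gain = 133/(9×7) = 2.1111.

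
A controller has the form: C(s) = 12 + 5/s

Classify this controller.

This is a Proportional-Integral (PI) controller.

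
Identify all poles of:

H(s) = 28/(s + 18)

Pole is where denominator = 0: s + 18 = 0, so s = -18.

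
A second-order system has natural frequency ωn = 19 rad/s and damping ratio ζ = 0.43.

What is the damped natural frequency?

ωd = ωn√(1 - ζ²) = 19√(1 - 0.43²) = 17.15 rad/s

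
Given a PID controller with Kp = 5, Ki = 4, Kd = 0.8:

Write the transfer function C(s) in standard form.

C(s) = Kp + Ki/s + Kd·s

Substituting values: C(s) = 5 + 4/s + 0.8s = (0.8s² + 5s + 4)/s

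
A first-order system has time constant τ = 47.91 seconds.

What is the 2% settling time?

For first-order system, 2% settling time ≈ 4τ = 4 × 47.91 = 191.64 s.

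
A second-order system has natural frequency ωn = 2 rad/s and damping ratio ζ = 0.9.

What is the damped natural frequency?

ωd = ωn√(1 - ζ²) = 2√(1 - 0.9²) = 0.87 rad/s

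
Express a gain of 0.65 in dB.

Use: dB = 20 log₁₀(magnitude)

dB = 20 log₁₀(0.65) = -3.7 dB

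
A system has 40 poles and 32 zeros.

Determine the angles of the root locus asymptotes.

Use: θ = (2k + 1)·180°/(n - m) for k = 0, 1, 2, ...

n - m = 40 - 32 = 8. Angles: θk = (2k + 1)·180°/8 = 22.5°, 67.5°, 112.5°, 157.5°, 202.5°, 247.5°, 292.5°, 337.5°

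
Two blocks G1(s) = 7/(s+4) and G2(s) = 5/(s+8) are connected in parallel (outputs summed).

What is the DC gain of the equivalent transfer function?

Parallel: G_eq = G1 + G2. DC gain = G1(0) + G2(0) = 7/4 + 5/8 = 1.75 + 0.625 = 2.375.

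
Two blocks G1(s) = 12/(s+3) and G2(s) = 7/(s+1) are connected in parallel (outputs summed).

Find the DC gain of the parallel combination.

Parallel: G_eq = G1 + G2. DC gain = G1(0) + G2(0) = 12/3 + 7/1 = 4 + 7 = 11.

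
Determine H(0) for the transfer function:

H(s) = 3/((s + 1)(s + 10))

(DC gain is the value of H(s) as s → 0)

DC gain = H(0) = 3/(1 × 10) = 3/10 = 0.3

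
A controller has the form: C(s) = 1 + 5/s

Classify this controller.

This is a Proportional-Integral (PI) controller.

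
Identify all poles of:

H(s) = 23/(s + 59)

Pole is where denominator = 0: s + 59 = 0, so s = -59.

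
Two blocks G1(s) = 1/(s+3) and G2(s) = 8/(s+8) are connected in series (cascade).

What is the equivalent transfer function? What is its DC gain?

Series: multiply transfer functions. G_eq = 1/(s+3) × 8/(s+8) = 8/((s+3)(s+8)). DC gain = 8/(3×8) = 0.3333.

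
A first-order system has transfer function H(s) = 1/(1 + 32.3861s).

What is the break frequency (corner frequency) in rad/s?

Corner frequency = 1/τ = 1/32.3861 = 0.031 rad/s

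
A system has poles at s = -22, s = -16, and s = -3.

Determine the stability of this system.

All poles are in the left half-plane. System is stable.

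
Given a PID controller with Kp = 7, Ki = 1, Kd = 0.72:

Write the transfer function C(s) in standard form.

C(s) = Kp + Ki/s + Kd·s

Substituting values: C(s) = 7 + 1/s + 0.72s = (0.72s² + 7s + 1)/s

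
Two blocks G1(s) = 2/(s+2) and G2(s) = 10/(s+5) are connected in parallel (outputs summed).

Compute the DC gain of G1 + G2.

Parallel: G_eq = G1 + G2. DC gain = G1(0) + G2(0) = 2/2 + 10/5 = 1 + 2 = 3.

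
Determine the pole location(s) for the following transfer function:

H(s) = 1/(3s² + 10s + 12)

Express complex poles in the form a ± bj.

Discriminant = 10² - 4×3×12 = 100 - 144 = -44 < 0, so the poles are a complex conjugate pair s = (-10 ± j√44)/(2×3). Real part = -10/(2×3) = -10/6 ≈ -1.6667; imaginary part = ±√44/(2×3) ≈ 1.1055. Poles: s = -1.6667 ± 1.1055j.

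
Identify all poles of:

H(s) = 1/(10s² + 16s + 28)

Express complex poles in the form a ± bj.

Discriminant = 16² - 4×10×28 = 256 - 1120 = -864 < 0, so the poles are a complex conjugate pair s = (-16 ± j√864)/(2×10). Real part = -16/(2×10) = -16/20 = -0.8; imaginary part = ±√864/(2×10) ≈ 1.4697. Poles: s = -0.8 ± 1.4697j.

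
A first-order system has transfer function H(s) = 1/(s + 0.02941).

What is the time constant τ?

For H(s) = 1/(s + 1/τ), the pole is at -1/τ = -0.02941, so τ = 1/0.02941 = 34 s.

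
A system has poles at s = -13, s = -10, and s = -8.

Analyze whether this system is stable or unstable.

All poles are in the left half-plane. System is stable.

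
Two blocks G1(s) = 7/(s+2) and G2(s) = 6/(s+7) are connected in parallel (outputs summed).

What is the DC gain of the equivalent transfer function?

Parallel: G_eq = G1 + G2. DC gain = G1(0) + G2(0) = 7/2 + 6/7 = 3.5 + 0.8571 = 4.3571.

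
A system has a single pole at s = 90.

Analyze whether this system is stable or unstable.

Pole at s = 90 is in the right half-plane. Unstable.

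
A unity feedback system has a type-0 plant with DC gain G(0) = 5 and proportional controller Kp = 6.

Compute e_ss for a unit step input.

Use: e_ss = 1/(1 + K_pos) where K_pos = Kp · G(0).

K_pos = Kp · G(0) = 6 × 5 = 30. e_ss = 1/(1 + 30) = 0.0323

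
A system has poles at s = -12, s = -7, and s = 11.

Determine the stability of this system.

Pole(s) at s = 11 are not in the left half-plane. System is unstable.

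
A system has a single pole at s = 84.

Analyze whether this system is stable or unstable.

Pole at s = 84 is in the right half-plane. Unstable.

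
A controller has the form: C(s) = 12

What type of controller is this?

This is a Proportional (P) controller.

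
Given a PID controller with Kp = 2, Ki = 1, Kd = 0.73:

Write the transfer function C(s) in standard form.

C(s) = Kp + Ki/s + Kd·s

Substituting values: C(s) = 2 + 1/s + 0.73s = (0.73s² + 2s + 1)/s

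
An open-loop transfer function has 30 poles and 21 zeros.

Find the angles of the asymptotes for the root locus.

n - m = 30 - 21 = 9. Angles: θk = (2k + 1)·180°/9 = 20°, 60°, 100°, 140°, 180°, 220°, 260°, 300°, 340°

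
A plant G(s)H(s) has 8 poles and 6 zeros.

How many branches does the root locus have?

Root locus has n branches where n = number of poles = 8.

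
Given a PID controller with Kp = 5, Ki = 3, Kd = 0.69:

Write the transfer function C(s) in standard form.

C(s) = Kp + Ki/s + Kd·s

Substituting values: C(s) = 5 + 3/s + 0.69s = (0.69s² + 5s + 3)/s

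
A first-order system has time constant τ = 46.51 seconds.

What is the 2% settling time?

For first-order system, 2% settling time ≈ 4τ = 4 × 46.51 = 186.04 s.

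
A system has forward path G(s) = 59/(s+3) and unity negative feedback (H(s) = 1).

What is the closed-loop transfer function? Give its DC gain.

T(s) = G/(1+GH) = [59/(s+3)] / [1 + 59/(s+3)] = 59/(s+3+59) = 59/(s+62). DC gain = 59/62 = 0.9516.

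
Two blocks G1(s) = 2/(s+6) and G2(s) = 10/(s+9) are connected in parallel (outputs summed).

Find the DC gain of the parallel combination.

Parallel: G_eq = G1 + G2. DC gain = G1(0) + G2(0) = 2/6 + 10/9 = 0.3333 + 1.1111 = 1.4444.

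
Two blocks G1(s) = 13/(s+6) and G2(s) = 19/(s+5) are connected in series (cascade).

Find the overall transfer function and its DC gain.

Series: multiply transfer functions. G_eq = 13/(s+6) × 19/(s+5) = 247/((s+6)(s+5)). DC gain = 247/(6×5) = 8.2333.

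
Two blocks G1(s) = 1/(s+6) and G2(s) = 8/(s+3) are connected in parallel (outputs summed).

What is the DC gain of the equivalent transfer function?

Parallel: G_eq = G1 + G2. DC gain = G1(0) + G2(0) = 1/6 + 8/3 = 0.1667 + 2.6667 = 2.8333.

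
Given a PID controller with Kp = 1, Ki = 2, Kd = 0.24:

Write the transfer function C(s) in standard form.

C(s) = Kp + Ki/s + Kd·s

Substituting values: C(s) = 1 + 2/s + 0.24s = (0.24s² + s + 2)/s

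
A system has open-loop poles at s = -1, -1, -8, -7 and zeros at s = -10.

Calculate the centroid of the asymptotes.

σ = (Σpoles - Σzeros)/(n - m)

σ = (Σpoles - Σzeros)/(n - m) = (-17 - (-10))/(4 - 1) = -7/3 = -2.33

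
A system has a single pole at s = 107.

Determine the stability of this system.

Pole at s = 107 is in the right half-plane. Unstable.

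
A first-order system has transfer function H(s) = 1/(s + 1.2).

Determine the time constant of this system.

For H(s) = 1/(s + 1/τ), the pole is at -1/τ = -1.2, so τ = 1/1.2 = 0.8333 s.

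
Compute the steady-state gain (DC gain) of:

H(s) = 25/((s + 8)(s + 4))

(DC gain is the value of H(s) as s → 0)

DC gain = H(0) = 25/(8 × 4) = 25/32 = 0.78125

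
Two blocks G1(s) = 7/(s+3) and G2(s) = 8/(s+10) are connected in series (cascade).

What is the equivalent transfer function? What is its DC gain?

Series: multiply transfer functions. G_eq = 7/(s+3) × 8/(s+10) = 56/((s+3)(s+10)). DC gain = 56/(3×10) = 1.8667.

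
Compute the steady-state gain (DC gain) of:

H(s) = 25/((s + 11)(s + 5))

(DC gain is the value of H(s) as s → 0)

DC gain = H(0) = 25/(11 × 5) = 25/55 = 0.4545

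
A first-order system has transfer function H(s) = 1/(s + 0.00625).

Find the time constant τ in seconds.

For H(s) = 1/(s + 1/τ), the pole is at -1/τ = -0.00625, so τ = 1/0.00625 = 160 s.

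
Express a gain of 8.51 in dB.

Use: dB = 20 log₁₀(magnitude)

dB = 20 log₁₀(8.51) = 18.6 dB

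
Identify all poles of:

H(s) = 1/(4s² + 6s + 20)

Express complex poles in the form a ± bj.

Discriminant = 6² - 4×4×20 = 36 - 320 = -284 < 0, so the poles are a complex conjugate pair s = (-6 ± j√284)/(2×4). Real part = -6/(2×4) = -6/8 = -0.75; imaginary part = ±√284/(2×4) ≈ 2.1065. Poles: s = -0.75 ± 2.1065j.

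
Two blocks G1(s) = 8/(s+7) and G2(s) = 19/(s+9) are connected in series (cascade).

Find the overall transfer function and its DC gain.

Series: multiply transfer functions. G_eq = 8/(s+7) × 19/(s+9) = 152/((s+7)(s+9)). DC gain = 152/(7×9) = 2.4127.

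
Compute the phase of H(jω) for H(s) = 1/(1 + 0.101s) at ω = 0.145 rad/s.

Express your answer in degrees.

Phase = -arctan(ωτ) = -arctan(0.145 × 0.101) = -0.8°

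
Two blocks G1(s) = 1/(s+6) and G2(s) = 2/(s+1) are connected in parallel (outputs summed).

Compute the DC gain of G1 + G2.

Parallel: G_eq = G1 + G2. DC gain = G1(0) + G2(0) = 1/6 + 2/1 = 0.1667 + 2 = 2.1667.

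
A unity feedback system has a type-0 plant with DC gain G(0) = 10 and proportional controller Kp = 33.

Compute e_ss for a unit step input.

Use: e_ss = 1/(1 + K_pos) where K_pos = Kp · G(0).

K_pos = Kp · G(0) = 33 × 10 = 330. e_ss = 1/(1 + 330) = 0.0030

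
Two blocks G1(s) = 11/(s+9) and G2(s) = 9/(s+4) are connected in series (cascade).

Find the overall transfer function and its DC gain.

Series: multiply transfer functions. G_eq = 11/(s+9) × 9/(s+4) = 99/((s+9)(s+4)). DC gain = 99/(9×4) = 2.75.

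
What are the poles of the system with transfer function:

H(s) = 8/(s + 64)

Pole is where denominator = 0: s + 64 = 0, so s = -64.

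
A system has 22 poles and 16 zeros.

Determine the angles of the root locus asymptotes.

n - m = 22 - 16 = 6. Angles: θk = (2k + 1)·180°/6 = 30°, 90°, 150°, 210°, 270°, 330°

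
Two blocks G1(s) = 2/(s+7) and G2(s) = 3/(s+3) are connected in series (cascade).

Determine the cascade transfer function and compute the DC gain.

Series: multiply transfer functions. G_eq = 2/(s+7) × 3/(s+3) = 6/((s+7)(s+3)). DC gain = 6/(7×3) = 0.2857.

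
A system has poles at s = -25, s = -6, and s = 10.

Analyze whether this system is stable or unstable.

Pole(s) at s = 10 are not in the left half-plane. System is unstable.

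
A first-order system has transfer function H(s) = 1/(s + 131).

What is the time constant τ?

For H(s) = 1/(s + 1/τ), the pole is at -1/τ = -131, so τ = 1/131 = 0.0076 s.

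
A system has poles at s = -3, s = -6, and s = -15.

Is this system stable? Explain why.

All poles are in the left half-plane. System is stable.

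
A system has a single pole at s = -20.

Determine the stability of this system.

Pole at s = -20 is in the left half-plane. Stable.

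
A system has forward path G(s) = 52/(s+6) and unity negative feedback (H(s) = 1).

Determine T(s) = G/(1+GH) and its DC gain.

T(s) = G/(1+GH) = [52/(s+6)] / [1 + 52/(s+6)] = 52/(s+6+52) = 52/(s+58). DC gain = 52/58 = 0.8966.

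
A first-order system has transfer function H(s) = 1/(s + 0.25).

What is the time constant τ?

For H(s) = 1/(s + 1/τ), the pole is at -1/τ = -0.25, so τ = 1/0.25 = 4 s.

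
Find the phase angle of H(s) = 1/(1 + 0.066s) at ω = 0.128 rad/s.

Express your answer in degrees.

Phase = -arctan(ωτ) = -arctan(0.128 × 0.066) = -0.5°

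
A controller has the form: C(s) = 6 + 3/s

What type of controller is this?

This is a Proportional-Integral (PI) controller.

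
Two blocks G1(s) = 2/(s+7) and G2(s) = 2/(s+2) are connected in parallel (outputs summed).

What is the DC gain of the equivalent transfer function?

Parallel: G_eq = G1 + G2. DC gain = G1(0) + G2(0) = 2/7 + 2/2 = 0.2857 + 1 = 1.2857.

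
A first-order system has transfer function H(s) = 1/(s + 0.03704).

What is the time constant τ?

For H(s) = 1/(s + 1/τ), the pole is at -1/τ = -0.03704, so τ = 1/0.03704 = 27 s.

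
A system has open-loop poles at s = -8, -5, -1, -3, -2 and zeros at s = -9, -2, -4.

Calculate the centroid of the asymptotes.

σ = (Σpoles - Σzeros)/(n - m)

σ = (Σpoles - Σzeros)/(n - m) = (-19 - (-15))/(5 - 3) = -4/2 = -2.0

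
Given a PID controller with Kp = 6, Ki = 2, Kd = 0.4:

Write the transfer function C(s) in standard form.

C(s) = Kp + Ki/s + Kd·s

Substituting values: C(s) = 6 + 2/s + 0.4s = (0.4s² + 6s + 2)/s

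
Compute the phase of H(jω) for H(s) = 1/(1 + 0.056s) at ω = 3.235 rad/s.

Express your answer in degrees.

Phase = -arctan(ωτ) = -arctan(3.235 × 0.056) = -10.3°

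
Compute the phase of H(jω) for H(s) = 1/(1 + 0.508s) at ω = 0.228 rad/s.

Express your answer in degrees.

Phase = -arctan(ωτ) = -arctan(0.228 × 0.508) = -6.6°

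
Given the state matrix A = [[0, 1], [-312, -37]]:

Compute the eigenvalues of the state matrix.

det(A - λI) = λ² - (-37)λ + 312 = (λ - (-13))(λ - (-24)). Eigenvalues: -13, -24.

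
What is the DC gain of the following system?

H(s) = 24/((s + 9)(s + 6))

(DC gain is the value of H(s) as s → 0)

DC gain = H(0) = 24/(9 × 6) = 24/54 = 0.4444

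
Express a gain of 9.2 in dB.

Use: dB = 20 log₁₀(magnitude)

dB = 20 log₁₀(9.2) = 19.3 dB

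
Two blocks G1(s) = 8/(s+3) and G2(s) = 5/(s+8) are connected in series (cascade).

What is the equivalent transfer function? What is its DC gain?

Series: multiply transfer functions. G_eq = 8/(s+3) × 5/(s+8) = 40/((s+3)(s+8)). DC gain = 40/(3×8) = 1.6667.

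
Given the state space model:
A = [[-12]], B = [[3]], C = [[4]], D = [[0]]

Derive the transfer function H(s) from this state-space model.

(sI - A)⁻¹ = 1/(s + 12). H(s) = 4 × 3/(s + 12) + 0 = 12/(s + 12).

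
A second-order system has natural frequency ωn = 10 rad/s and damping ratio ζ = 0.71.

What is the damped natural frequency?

ωd = ωn√(1 - ζ²) = 10√(1 - 0.71²) = 7.04 rad/s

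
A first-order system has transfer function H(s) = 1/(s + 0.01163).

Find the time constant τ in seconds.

For H(s) = 1/(s + 1/τ), the pole is at -1/τ = -0.01163, so τ = 1/0.01163 = 85.98 s.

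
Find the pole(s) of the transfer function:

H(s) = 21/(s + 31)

Pole is where denominator = 0: s + 31 = 0, so s = -31.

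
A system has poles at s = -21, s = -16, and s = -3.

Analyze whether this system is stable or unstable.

All poles are in the left half-plane. System is stable.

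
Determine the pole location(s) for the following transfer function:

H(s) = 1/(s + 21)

Pole is where denominator = 0: s + 21 = 0, so s = -21.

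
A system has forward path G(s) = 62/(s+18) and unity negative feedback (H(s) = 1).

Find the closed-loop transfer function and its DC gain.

T(s) = G/(1+GH) = [62/(s+18)] / [1 + 62/(s+18)] = 62/(s+18+62) = 62/(s+80). DC gain = 62/80 = 0.775.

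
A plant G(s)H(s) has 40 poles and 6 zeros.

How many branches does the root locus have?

Root locus has n branches where n = number of poles = 40.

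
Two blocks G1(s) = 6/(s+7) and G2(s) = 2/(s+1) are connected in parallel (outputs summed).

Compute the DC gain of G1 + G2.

Parallel: G_eq = G1 + G2. DC gain = G1(0) + G2(0) = 6/7 + 2/1 = 0.8571 + 2 = 2.8571.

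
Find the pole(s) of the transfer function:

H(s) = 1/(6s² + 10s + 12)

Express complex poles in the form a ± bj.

Discriminant = 10² - 4×6×12 = 100 - 288 = -188 < 0, so the poles are a complex conjugate pair s = (-10 ± j√188)/(2×6). Real part = -10/(2×6) = -10/12 ≈ -0.8333; imaginary part = ±√188/(2×6) ≈ 1.1426. Poles: s = -0.8333 ± 1.1426j.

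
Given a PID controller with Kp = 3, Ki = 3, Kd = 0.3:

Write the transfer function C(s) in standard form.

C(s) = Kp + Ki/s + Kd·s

Substituting values: C(s) = 3 + 3/s + 0.3s = (0.3s² + 3s + 3)/s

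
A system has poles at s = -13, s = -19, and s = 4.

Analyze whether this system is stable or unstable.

Pole(s) at s = 4 are not in the left half-plane. System is unstable.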